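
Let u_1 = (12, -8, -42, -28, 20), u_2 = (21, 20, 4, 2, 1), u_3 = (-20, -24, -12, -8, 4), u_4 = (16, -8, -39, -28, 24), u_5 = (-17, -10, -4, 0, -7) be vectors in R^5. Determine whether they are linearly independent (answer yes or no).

no

Form the matrix with these vectors as rows and row reduce.
R2 ← R2 − (7/4)·R1: [0, 34, 155/2, 51, -34]
R3 ← R3 + (5/3)·R1: [0, -112/3, -82, -164/3, 112/3]
R4 ← R4 − (4/3)·R1: [0, 8/3, 17, 28/3, -8/3]
R5 ← R5 + (17/12)·R1: [0, -64/3, -127/2, -119/3, 64/3]
R3 ← R3 + (56/51)·R2: [0, 0, 158/51, 4/3, 0]
R4 ← R4 − (4/51)·R2: [0, 0, 557/51, 16/3, 0]
R5 ← R5 + (32/51)·R2: [0, 0, -1517/102, -23/3, 0]
R4 ← R4 − (557/158)·R3: [0, 0, 0, 50/79, 0]
R5 ← R5 + (1517/316)·R3: [0, 0, 0, -100/79, 0]
R5 ← R5 + (2)·R4: [0, 0, 0, 0, 0]
4 nonzero rows, so the 5 vectors span a space of dimension 4.
Since 4 < 5, the vectors are linearly dependent.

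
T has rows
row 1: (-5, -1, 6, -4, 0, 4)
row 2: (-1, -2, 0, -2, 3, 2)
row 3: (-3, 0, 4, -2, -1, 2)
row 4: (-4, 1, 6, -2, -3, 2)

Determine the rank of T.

2

Row reduce to echelon form.
R2 ← R2 − (1/5)·R1: [0, -9/5, -6/5, -6/5, 3, 6/5]
R3 ← R3 − (3/5)·R1: [0, 3/5, 2/5, 2/5, -1, -2/5]
R4 ← R4 − (4/5)·R1: [0, 9/5, 6/5, 6/5, -3, -6/5]
R3 ← R3 + (1/3)·R2: [0, 0, 0, 0, 0, 0]
R4 ← R4 + R2: [0, 0, 0, 0, 0, 0]
Echelon form has 2 nonzero rows, so rank(T) = 2.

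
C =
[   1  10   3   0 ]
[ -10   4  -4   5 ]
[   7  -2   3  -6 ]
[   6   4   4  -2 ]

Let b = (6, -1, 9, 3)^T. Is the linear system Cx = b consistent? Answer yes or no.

no

Row reduce the augmented matrix [C | b].
R2 ← R2 + (10)·R1: [0, 104, 26, 5, 59]
R3 ← R3 − (7)·R1: [0, -72, -18, -6, -33]
R4 ← R4 − (6)·R1: [0, -56, -14, -2, -33]
R3 ← R3 + (9/13)·R2: [0, 0, 0, -33/13, 102/13]
R4 ← R4 + (7/13)·R2: [0, 0, 0, 9/13, -16/13]
R4 ← R4 + (3/11)·R3: [0, 0, 0, 0, 10/11]
The echelon form has 4 nonzero rows; the last pivot sits in the augmented column, so rank(C) = 3 but rank([C|b]) = 4.
Since the ranks differ, the system is inconsistent.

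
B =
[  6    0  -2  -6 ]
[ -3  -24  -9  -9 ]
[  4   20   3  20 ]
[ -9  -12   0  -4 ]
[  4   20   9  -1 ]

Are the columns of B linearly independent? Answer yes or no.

Row reduce B to echelon form.
R2 ← R2 + (1/2)·R1: [0, -24, -10, -12]
R3 ← R3 − (2/3)·R1: [0, 20, 13/3, 24]
R4 ← R4 + (3/2)·R1: [0, -12, -3, -13]
R5 ← R5 − (2/3)·R1: [0, 20, 31/3, 3]
R3 ← R3 + (5/6)·R2: [0, 0, -4, 14]
R4 ← R4 − (1/2)·R2: [0, 0, 2, -7]
R5 ← R5 + (5/6)·R2: [0, 0, 2, -7]
R4 ← R4 + (1/2)·R3: [0, 0, 0, 0]
R5 ← R5 + (1/2)·R3: [0, 0, 0, 0]
3 pivots among 4 columns.
Only 3 < 4 pivot columns, so the columns are linearly dependent.

no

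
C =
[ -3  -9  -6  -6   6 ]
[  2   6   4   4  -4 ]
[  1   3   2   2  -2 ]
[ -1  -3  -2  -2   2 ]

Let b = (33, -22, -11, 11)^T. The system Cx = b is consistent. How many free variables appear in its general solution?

4

Row reduce the augmented matrix [C | b].
R2 ← R2 + (2/3)·R1: [0, 0, 0, 0, 0, 0]
R3 ← R3 + (1/3)·R1: [0, 0, 0, 0, 0, 0]
R4 ← R4 − (1/3)·R1: [0, 0, 0, 0, 0, 0]
The echelon form has 1 nonzero rows, and every pivot lies in the first 5 columns, so rank(C) = rank([C|b]) = 1.
The system is consistent.
Free variables = (unknowns) − (rank) = 5 − 1 = 4.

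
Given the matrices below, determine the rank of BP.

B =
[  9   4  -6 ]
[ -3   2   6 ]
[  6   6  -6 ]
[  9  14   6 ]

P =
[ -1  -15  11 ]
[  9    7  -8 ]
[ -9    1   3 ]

First compute BP:
[[ 81, -113,  49],
 [-33,  65, -31],
 [102, -54,   0],
 [ 63, -31,   5]]
Now row reduce the product.
R2 ← R2 + (11/27)·R1: [0, 512/27, -298/27]
R3 ← R3 − (34/27)·R1: [0, 2384/27, -1666/27]
R4 ← R4 − (7/9)·R1: [0, 512/9, -298/9]
R3 ← R3 − (149/32)·R2: [0, 0, -165/16]
R4 ← R4 − (3)·R2: [0, 0, 0]
3 nonzero rows, so rank(BP) = 3.

3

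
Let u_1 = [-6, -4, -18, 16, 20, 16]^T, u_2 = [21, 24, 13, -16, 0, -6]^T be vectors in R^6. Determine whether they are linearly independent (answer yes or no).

yes

Form the matrix with these vectors as rows and row reduce.
R2 ← R2 + (7/2)·R1: [0, 10, -50, 40, 70, 50]
2 nonzero rows, so the 2 vectors span a space of dimension 2.
Since 2 = 2, the vectors are linearly independent.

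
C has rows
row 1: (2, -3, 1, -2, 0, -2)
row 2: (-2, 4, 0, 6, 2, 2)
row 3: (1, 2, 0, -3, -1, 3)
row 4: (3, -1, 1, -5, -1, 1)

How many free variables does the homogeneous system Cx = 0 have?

Row reduce to echelon form.
R2 ← R2 + R1: [0, 1, 1, 4, 2, 0]
R3 ← R3 − (1/2)·R1: [0, 7/2, -1/2, -2, -1, 4]
R4 ← R4 − (3/2)·R1: [0, 7/2, -1/2, -2, -1, 4]
R3 ← R3 − (7/2)·R2: [0, 0, -4, -16, -8, 4]
R4 ← R4 − (7/2)·R2: [0, 0, -4, -16, -8, 4]
R4 ← R4 − R3: [0, 0, 0, 0, 0, 0]
3 nonzero rows, so rank(C) = 3.
C has 6 columns; by rank–nullity, nullity = 6 − 3 = 3.

3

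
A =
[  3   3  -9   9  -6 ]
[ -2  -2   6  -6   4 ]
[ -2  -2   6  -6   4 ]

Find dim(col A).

Row reduce to echelon form.
R2 ← R2 + (2/3)·R1: [0, 0, 0, 0, 0]
R3 ← R3 + (2/3)·R1: [0, 0, 0, 0, 0]
Echelon form has 1 nonzero row, so rank(A) = 1.
The column space has dimension equal to the rank: 1.

1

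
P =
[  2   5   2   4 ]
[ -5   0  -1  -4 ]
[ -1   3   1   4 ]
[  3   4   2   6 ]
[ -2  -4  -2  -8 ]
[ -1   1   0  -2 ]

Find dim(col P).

3

Row reduce to echelon form.
R2 ← R2 + (5/2)·R1: [0, 25/2, 4, 6]
R3 ← R3 + (1/2)·R1: [0, 11/2, 2, 6]
R4 ← R4 − (3/2)·R1: [0, -7/2, -1, 0]
R5 ← R5 + R1: [0, 1, 0, -4]
R6 ← R6 + (1/2)·R1: [0, 7/2, 1, 0]
R3 ← R3 − (11/25)·R2: [0, 0, 6/25, 84/25]
R4 ← R4 + (7/25)·R2: [0, 0, 3/25, 42/25]
R5 ← R5 − (2/25)·R2: [0, 0, -8/25, -112/25]
R6 ← R6 − (7/25)·R2: [0, 0, -3/25, -42/25]
R4 ← R4 − (1/2)·R3: [0, 0, 0, 0]
R5 ← R5 + (4/3)·R3: [0, 0, 0, 0]
R6 ← R6 + (1/2)·R3: [0, 0, 0, 0]
Echelon form has 3 nonzero rows, so rank(P) = 3.
The column space has dimension equal to the rank: 3.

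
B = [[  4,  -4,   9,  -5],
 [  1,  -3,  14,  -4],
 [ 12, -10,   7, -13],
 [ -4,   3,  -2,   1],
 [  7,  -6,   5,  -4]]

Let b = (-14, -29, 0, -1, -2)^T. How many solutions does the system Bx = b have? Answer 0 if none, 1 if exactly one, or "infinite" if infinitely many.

1

Row reduce the augmented matrix [B | b].
R2 ← R2 − (1/4)·R1: [0, -2, 47/4, -11/4, -51/2]
R3 ← R3 − (3)·R1: [0, 2, -20, 2, 42]
R4 ← R4 + R1: [0, -1, 7, -4, -15]
R5 ← R5 − (7/4)·R1: [0, 1, -43/4, 19/4, 45/2]
R3 ← R3 + R2: [0, 0, -33/4, -3/4, 33/2]
R4 ← R4 − (1/2)·R2: [0, 0, 9/8, -21/8, -9/4]
R5 ← R5 + (1/2)·R2: [0, 0, -39/8, 27/8, 39/4]
R4 ← R4 + (3/22)·R3: [0, 0, 0, -30/11, 0]
R5 ← R5 − (13/22)·R3: [0, 0, 0, 42/11, 0]
R5 ← R5 + (7/5)·R4: [0, 0, 0, 0, 0]
The echelon form has 4 nonzero rows, and every pivot lies in the first 4 columns, so rank(B) = rank([B|b]) = 4.
The system is consistent.
rank = 4 = number of unknowns, so the solution is unique.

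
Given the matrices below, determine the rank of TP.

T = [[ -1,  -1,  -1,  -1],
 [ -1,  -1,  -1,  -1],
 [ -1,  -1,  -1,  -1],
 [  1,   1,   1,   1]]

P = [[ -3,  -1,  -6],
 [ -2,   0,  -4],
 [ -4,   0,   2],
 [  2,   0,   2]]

First compute TP:
[[  7,   1,   6],
 [  7,   1,   6],
 [  7,   1,   6],
 [ -7,  -1,  -6]]
Now row reduce the product.
R2 ← R2 − R1: [0, 0, 0]
R3 ← R3 − R1: [0, 0, 0]
R4 ← R4 + R1: [0, 0, 0]
1 nonzero row, so rank(TP) = 1.

1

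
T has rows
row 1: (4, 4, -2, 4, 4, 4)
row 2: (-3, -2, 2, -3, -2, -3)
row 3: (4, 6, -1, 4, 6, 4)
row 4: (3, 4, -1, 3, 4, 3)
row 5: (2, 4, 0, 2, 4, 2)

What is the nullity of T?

Row reduce to echelon form.
R2 ← R2 + (3/4)·R1: [0, 1, 1/2, 0, 1, 0]
R3 ← R3 − R1: [0, 2, 1, 0, 2, 0]
R4 ← R4 − (3/4)·R1: [0, 1, 1/2, 0, 1, 0]
R5 ← R5 − (1/2)·R1: [0, 2, 1, 0, 2, 0]
R3 ← R3 − (2)·R2: [0, 0, 0, 0, 0, 0]
R4 ← R4 − R2: [0, 0, 0, 0, 0, 0]
R5 ← R5 − (2)·R2: [0, 0, 0, 0, 0, 0]
2 nonzero rows, so rank(T) = 2.
T has 6 columns; by rank–nullity, nullity = 6 − 2 = 4.

4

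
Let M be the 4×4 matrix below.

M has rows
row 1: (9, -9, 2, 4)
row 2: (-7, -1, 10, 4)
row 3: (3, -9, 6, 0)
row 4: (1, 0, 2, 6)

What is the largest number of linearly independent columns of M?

3

Row reduce to echelon form.
R2 ← R2 + (7/9)·R1: [0, -8, 104/9, 64/9]
R3 ← R3 − (1/3)·R1: [0, -6, 16/3, -4/3]
R4 ← R4 − (1/9)·R1: [0, 1, 16/9, 50/9]
R3 ← R3 − (3/4)·R2: [0, 0, -10/3, -20/3]
R4 ← R4 + (1/8)·R2: [0, 0, 29/9, 58/9]
R4 ← R4 + (29/30)·R3: [0, 0, 0, 0]
Echelon form has 3 nonzero rows, so rank(M) = 3.
The rank gives the maximum number of linearly independent columns: 3.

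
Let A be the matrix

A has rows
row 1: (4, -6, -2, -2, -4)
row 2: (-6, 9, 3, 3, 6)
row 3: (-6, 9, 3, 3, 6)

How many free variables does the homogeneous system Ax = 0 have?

Row reduce to echelon form.
R2 ← R2 + (3/2)·R1: [0, 0, 0, 0, 0]
R3 ← R3 + (3/2)·R1: [0, 0, 0, 0, 0]
1 nonzero row, so rank(A) = 1.
A has 5 columns; by rank–nullity, nullity = 5 − 1 = 4.

4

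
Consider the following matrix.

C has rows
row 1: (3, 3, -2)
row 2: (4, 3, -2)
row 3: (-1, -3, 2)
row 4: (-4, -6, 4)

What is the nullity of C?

1

Row reduce to echelon form.
R2 ← R2 − (4/3)·R1: [0, -1, 2/3]
R3 ← R3 + (1/3)·R1: [0, -2, 4/3]
R4 ← R4 + (4/3)·R1: [0, -2, 4/3]
R3 ← R3 − (2)·R2: [0, 0, 0]
R4 ← R4 − (2)·R2: [0, 0, 0]
2 nonzero rows, so rank(C) = 2.
C has 3 columns; by rank–nullity, nullity = 3 − 2 = 1.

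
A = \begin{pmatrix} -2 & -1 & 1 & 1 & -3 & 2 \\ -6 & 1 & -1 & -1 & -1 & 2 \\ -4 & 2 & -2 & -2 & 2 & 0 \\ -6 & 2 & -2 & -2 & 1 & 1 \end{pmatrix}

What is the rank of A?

Row reduce to echelon form.
R2 ← R2 − (3)·R1: [0, 4, -4, -4, 8, -4]
R3 ← R3 − (2)·R1: [0, 4, -4, -4, 8, -4]
R4 ← R4 − (3)·R1: [0, 5, -5, -5, 10, -5]
R3 ← R3 − R2: [0, 0, 0, 0, 0, 0]
R4 ← R4 − (5/4)·R2: [0, 0, 0, 0, 0, 0]
Echelon form has 2 nonzero rows, so rank(A) = 2.

2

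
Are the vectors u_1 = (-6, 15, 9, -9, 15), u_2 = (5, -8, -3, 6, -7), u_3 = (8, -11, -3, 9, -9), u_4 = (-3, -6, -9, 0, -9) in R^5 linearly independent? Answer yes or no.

Form the matrix with these vectors as rows and row reduce.
R2 ← R2 + (5/6)·R1: [0, 9/2, 9/2, -3/2, 11/2]
R3 ← R3 + (4/3)·R1: [0, 9, 9, -3, 11]
R4 ← R4 − (1/2)·R1: [0, -27/2, -27/2, 9/2, -33/2]
R3 ← R3 − (2)·R2: [0, 0, 0, 0, 0]
R4 ← R4 + (3)·R2: [0, 0, 0, 0, 0]
2 nonzero rows, so the 4 vectors span a space of dimension 2.
Since 2 < 4, the vectors are linearly dependent.

no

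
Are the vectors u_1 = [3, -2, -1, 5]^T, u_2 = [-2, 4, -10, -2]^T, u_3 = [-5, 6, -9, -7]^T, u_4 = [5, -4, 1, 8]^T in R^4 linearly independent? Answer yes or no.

Form the matrix with these vectors as rows and row reduce.
R2 ← R2 + (2/3)·R1: [0, 8/3, -32/3, 4/3]
R3 ← R3 + (5/3)·R1: [0, 8/3, -32/3, 4/3]
R4 ← R4 − (5/3)·R1: [0, -2/3, 8/3, -1/3]
R3 ← R3 − R2: [0, 0, 0, 0]
R4 ← R4 + (1/4)·R2: [0, 0, 0, 0]
2 nonzero rows, so the 4 vectors span a space of dimension 2.
Since 2 < 4, the vectors are linearly dependent.

no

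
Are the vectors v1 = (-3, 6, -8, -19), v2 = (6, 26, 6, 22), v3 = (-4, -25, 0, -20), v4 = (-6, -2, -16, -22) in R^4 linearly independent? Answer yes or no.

Form the matrix with these vectors as rows and row reduce.
R2 ← R2 + (2)·R1: [0, 38, -10, -16]
R3 ← R3 − (4/3)·R1: [0, -33, 32/3, 16/3]
R4 ← R4 − (2)·R1: [0, -14, 0, 16]
R3 ← R3 + (33/38)·R2: [0, 0, 113/57, -488/57]
R4 ← R4 + (7/19)·R2: [0, 0, -70/19, 192/19]
R4 ← R4 + (210/113)·R3: [0, 0, 0, -656/113]
4 nonzero rows, so the 4 vectors span a space of dimension 4.
Since 4 = 4, the vectors are linearly independent.

yes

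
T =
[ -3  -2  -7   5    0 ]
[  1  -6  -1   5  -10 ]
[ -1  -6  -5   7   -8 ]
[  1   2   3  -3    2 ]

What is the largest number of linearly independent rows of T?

Row reduce to echelon form.
R2 ← R2 + (1/3)·R1: [0, -20/3, -10/3, 20/3, -10]
R3 ← R3 − (1/3)·R1: [0, -16/3, -8/3, 16/3, -8]
R4 ← R4 + (1/3)·R1: [0, 4/3, 2/3, -4/3, 2]
R3 ← R3 − (4/5)·R2: [0, 0, 0, 0, 0]
R4 ← R4 + (1/5)·R2: [0, 0, 0, 0, 0]
Echelon form has 2 nonzero rows, so rank(T) = 2.
The rank gives the maximum number of linearly independent rows: 2.

2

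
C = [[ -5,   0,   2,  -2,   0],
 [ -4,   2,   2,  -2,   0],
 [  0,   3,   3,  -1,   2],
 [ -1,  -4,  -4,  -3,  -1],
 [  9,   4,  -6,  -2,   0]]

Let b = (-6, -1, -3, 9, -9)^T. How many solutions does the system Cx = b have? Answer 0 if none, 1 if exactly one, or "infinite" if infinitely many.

0

Row reduce the augmented matrix [C | b].
R2 ← R2 − (4/5)·R1: [0, 2, 2/5, -2/5, 0, 19/5]
R4 ← R4 − (1/5)·R1: [0, -4, -22/5, -13/5, -1, 51/5]
R5 ← R5 + (9/5)·R1: [0, 4, -12/5, -28/5, 0, -99/5]
R3 ← R3 − (3/2)·R2: [0, 0, 12/5, -2/5, 2, -87/10]
R4 ← R4 + (2)·R2: [0, 0, -18/5, -17/5, -1, 89/5]
R5 ← R5 − (2)·R2: [0, 0, -16/5, -24/5, 0, -137/5]
R4 ← R4 + (3/2)·R3: [0, 0, 0, -4, 2, 19/4]
R5 ← R5 + (4/3)·R3: [0, 0, 0, -16/3, 8/3, -39]
R5 ← R5 − (4/3)·R4: [0, 0, 0, 0, 0, -136/3]
The echelon form has 5 nonzero rows; the last pivot sits in the augmented column, so rank(C) = 4 but rank([C|b]) = 5.
Since the ranks differ, the system is inconsistent.
It has no solutions.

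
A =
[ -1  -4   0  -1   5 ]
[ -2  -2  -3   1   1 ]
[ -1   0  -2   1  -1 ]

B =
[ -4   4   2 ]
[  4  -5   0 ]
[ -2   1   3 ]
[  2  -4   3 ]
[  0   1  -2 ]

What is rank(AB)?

2

First compute AB:
[[-14,  25, -15],
 [  8,  -4, -12],
 [ 10, -11,  -3]]
Now row reduce the product.
R2 ← R2 + (4/7)·R1: [0, 72/7, -144/7]
R3 ← R3 + (5/7)·R1: [0, 48/7, -96/7]
R3 ← R3 − (2/3)·R2: [0, 0, 0]
2 nonzero rows, so rank(AB) = 2.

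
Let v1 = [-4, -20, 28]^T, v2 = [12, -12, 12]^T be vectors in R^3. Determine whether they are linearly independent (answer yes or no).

Form the matrix with these vectors as rows and row reduce.
R2 ← R2 + (3)·R1: [0, -72, 96]
2 nonzero rows, so the 2 vectors span a space of dimension 2.
Since 2 = 2, the vectors are linearly independent.

yes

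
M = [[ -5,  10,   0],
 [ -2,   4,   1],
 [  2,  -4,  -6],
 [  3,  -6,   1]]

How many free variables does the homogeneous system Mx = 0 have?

1

Row reduce to echelon form.
R2 ← R2 − (2/5)·R1: [0, 0, 1]
R3 ← R3 + (2/5)·R1: [0, 0, -6]
R4 ← R4 + (3/5)·R1: [0, 0, 1]
R3 ← R3 + (6)·R2: [0, 0, 0]
R4 ← R4 − R2: [0, 0, 0]
2 nonzero rows, so rank(M) = 2.
M has 3 columns; by rank–nullity, nullity = 3 − 2 = 1.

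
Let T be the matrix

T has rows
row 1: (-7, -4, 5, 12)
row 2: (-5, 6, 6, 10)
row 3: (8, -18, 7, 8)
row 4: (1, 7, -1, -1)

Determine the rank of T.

4

Row reduce to echelon form.
R2 ← R2 − (5/7)·R1: [0, 62/7, 17/7, 10/7]
R3 ← R3 + (8/7)·R1: [0, -158/7, 89/7, 152/7]
R4 ← R4 + (1/7)·R1: [0, 45/7, -2/7, 5/7]
R3 ← R3 + (79/31)·R2: [0, 0, 586/31, 786/31]
R4 ← R4 − (45/62)·R2: [0, 0, -127/62, -10/31]
R4 ← R4 + (127/1172)·R3: [0, 0, 0, 1421/586]
Echelon form has 4 nonzero rows, so rank(T) = 4.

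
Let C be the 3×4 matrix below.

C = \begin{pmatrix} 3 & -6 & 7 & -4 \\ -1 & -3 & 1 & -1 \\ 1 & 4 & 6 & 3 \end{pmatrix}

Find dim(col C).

Row reduce to echelon form.
R2 ← R2 + (1/3)·R1: [0, -5, 10/3, -7/3]
R3 ← R3 − (1/3)·R1: [0, 6, 11/3, 13/3]
R3 ← R3 + (6/5)·R2: [0, 0, 23/3, 23/15]
Echelon form has 3 nonzero rows, so rank(C) = 3.
The column space has dimension equal to the rank: 3.

3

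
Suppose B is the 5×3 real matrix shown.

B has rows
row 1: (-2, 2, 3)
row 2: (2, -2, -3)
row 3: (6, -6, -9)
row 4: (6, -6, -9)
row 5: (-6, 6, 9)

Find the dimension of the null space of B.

Row reduce to echelon form.
R2 ← R2 + R1: [0, 0, 0]
R3 ← R3 + (3)·R1: [0, 0, 0]
R4 ← R4 + (3)·R1: [0, 0, 0]
R5 ← R5 − (3)·R1: [0, 0, 0]
1 nonzero row, so rank(B) = 1.
B has 3 columns; by rank–nullity, nullity = 3 − 1 = 2.

2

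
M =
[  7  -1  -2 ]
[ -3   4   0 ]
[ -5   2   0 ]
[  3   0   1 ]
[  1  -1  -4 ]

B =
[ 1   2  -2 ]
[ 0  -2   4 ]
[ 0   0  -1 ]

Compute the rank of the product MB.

3

First compute MB:
[[  7,  16, -16],
 [ -3, -14,  22],
 [ -5, -14,  18],
 [  3,   6,  -7],
 [  1,   4,  -2]]
Now row reduce the product.
R2 ← R2 + (3/7)·R1: [0, -50/7, 106/7]
R3 ← R3 + (5/7)·R1: [0, -18/7, 46/7]
R4 ← R4 − (3/7)·R1: [0, -6/7, -1/7]
R5 ← R5 − (1/7)·R1: [0, 12/7, 2/7]
R3 ← R3 − (9/25)·R2: [0, 0, 28/25]
R4 ← R4 − (3/25)·R2: [0, 0, -49/25]
R5 ← R5 + (6/25)·R2: [0, 0, 98/25]
R4 ← R4 + (7/4)·R3: [0, 0, 0]
R5 ← R5 − (7/2)·R3: [0, 0, 0]
3 nonzero rows, so rank(MB) = 3.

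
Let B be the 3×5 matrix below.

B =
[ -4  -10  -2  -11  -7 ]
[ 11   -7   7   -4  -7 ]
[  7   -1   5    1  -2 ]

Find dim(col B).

Row reduce to echelon form.
R2 ← R2 + (11/4)·R1: [0, -69/2, 3/2, -137/4, -105/4]
R3 ← R3 + (7/4)·R1: [0, -37/2, 3/2, -73/4, -57/4]
R3 ← R3 − (37/69)·R2: [0, 0, 16/23, 8/69, -4/23]
Echelon form has 3 nonzero rows, so rank(B) = 3.
The column space has dimension equal to the rank: 3.

3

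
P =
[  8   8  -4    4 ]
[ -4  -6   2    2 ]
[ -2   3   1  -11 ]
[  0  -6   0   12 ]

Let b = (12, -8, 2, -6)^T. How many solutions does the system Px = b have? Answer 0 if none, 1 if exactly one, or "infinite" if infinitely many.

infinite

Row reduce the augmented matrix [P | b].
R2 ← R2 + (1/2)·R1: [0, -2, 0, 4, -2]
R3 ← R3 + (1/4)·R1: [0, 5, 0, -10, 5]
R3 ← R3 + (5/2)·R2: [0, 0, 0, 0, 0]
R4 ← R4 − (3)·R2: [0, 0, 0, 0, 0]
The echelon form has 2 nonzero rows, and every pivot lies in the first 4 columns, so rank(P) = rank([P|b]) = 2.
The system is consistent.
rank = 2 < 4 unknowns, so there are infinitely many solutions.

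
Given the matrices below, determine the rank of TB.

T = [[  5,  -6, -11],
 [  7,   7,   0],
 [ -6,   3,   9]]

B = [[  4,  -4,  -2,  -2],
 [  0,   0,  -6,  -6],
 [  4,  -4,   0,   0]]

2

First compute TB:
[[-24,  24,  26,  26],
 [ 28, -28, -56, -56],
 [ 12, -12,  -6,  -6]]
Now row reduce the product.
R2 ← R2 + (7/6)·R1: [0, 0, -77/3, -77/3]
R3 ← R3 + (1/2)·R1: [0, 0, 7, 7]
R3 ← R3 + (3/11)·R2: [0, 0, 0, 0]
2 nonzero rows, so rank(TB) = 2.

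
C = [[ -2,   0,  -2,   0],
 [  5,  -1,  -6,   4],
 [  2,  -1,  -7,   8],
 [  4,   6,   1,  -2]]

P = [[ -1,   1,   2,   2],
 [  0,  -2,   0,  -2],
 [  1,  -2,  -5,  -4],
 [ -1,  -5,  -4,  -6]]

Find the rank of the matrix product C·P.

First compute CP:
[[  0,   2,   6,   4],
 [-15,  -1,  24,  12],
 [-17, -22,   7, -14],
 [ -1,   0,  11,   4]]
Now row reduce the product.
Swap R1 ↔ R2
R3 ← R3 − (17/15)·R1: [0, -313/15, -101/5, -138/5]
R4 ← R4 − (1/15)·R1: [0, 1/15, 47/5, 16/5]
R3 ← R3 + (313/30)·R2: [0, 0, 212/5, 212/15]
R4 ← R4 − (1/30)·R2: [0, 0, 46/5, 46/15]
R4 ← R4 − (23/106)·R3: [0, 0, 0, 0]
3 nonzero rows, so rank(CP) = 3.

3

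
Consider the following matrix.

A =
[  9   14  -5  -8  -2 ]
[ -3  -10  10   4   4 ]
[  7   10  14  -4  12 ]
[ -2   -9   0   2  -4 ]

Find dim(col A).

Row reduce to echelon form.
R2 ← R2 + (1/3)·R1: [0, -16/3, 25/3, 4/3, 10/3]
R3 ← R3 − (7/9)·R1: [0, -8/9, 161/9, 20/9, 122/9]
R4 ← R4 + (2/9)·R1: [0, -53/9, -10/9, 2/9, -40/9]
R3 ← R3 − (1/6)·R2: [0, 0, 33/2, 2, 13]
R4 ← R4 − (53/48)·R2: [0, 0, -165/16, -5/4, -65/8]
R4 ← R4 + (5/8)·R3: [0, 0, 0, 0, 0]
Echelon form has 3 nonzero rows, so rank(A) = 3.
The column space has dimension equal to the rank: 3.

3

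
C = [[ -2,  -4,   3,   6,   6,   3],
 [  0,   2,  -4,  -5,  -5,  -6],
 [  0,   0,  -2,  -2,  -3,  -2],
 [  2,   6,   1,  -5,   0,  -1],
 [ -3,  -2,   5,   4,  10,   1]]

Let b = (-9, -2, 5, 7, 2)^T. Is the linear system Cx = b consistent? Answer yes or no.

no

Row reduce the augmented matrix [C | b].
R4 ← R4 + R1: [0, 2, 4, 1, 6, 2, -2]
R5 ← R5 − (3/2)·R1: [0, 4, 1/2, -5, 1, -7/2, 31/2]
R4 ← R4 − R2: [0, 0, 8, 6, 11, 8, 0]
R5 ← R5 − (2)·R2: [0, 0, 17/2, 5, 11, 17/2, 39/2]
R4 ← R4 + (4)·R3: [0, 0, 0, -2, -1, 0, 20]
R5 ← R5 + (17/4)·R3: [0, 0, 0, -7/2, -7/4, 0, 163/4]
R5 ← R5 − (7/4)·R4: [0, 0, 0, 0, 0, 0, 23/4]
The echelon form has 5 nonzero rows; the last pivot sits in the augmented column, so rank(C) = 4 but rank([C|b]) = 5.
Since the ranks differ, the system is inconsistent.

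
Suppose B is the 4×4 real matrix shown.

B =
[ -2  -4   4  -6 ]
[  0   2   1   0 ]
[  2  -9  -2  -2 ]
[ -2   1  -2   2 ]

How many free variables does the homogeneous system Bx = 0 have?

Row reduce to echelon form.
R3 ← R3 + R1: [0, -13, 2, -8]
R4 ← R4 − R1: [0, 5, -6, 8]
R3 ← R3 + (13/2)·R2: [0, 0, 17/2, -8]
R4 ← R4 − (5/2)·R2: [0, 0, -17/2, 8]
R4 ← R4 + R3: [0, 0, 0, 0]
3 nonzero rows, so rank(B) = 3.
B has 4 columns; by rank–nullity, nullity = 4 − 3 = 1.

1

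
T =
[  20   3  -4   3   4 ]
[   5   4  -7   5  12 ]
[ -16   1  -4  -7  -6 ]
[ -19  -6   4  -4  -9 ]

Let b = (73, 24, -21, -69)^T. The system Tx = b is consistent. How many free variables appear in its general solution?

Row reduce the augmented matrix [T | b].
R2 ← R2 − (1/4)·R1: [0, 13/4, -6, 17/4, 11, 23/4]
R3 ← R3 + (4/5)·R1: [0, 17/5, -36/5, -23/5, -14/5, 187/5]
R4 ← R4 + (19/20)·R1: [0, -63/20, 1/5, -23/20, -26/5, 7/20]
R3 ← R3 − (68/65)·R2: [0, 0, -12/13, -588/65, -186/13, 408/13]
R4 ← R4 + (63/65)·R2: [0, 0, -73/13, 193/65, 71/13, 77/13]
R4 ← R4 − (73/12)·R3: [0, 0, 0, 58, 185/2, -185]
The echelon form has 4 nonzero rows, and every pivot lies in the first 5 columns, so rank(T) = rank([T|b]) = 4.
The system is consistent.
Free variables = (unknowns) − (rank) = 5 − 4 = 1.

1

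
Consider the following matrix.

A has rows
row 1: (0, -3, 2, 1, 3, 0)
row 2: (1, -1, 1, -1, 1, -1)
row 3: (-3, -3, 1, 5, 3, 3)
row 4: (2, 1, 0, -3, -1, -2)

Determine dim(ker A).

4

Row reduce to echelon form.
Swap R1 ↔ R2
R3 ← R3 + (3)·R1: [0, -6, 4, 2, 6, 0]
R4 ← R4 − (2)·R1: [0, 3, -2, -1, -3, 0]
R3 ← R3 − (2)·R2: [0, 0, 0, 0, 0, 0]
R4 ← R4 + R2: [0, 0, 0, 0, 0, 0]
2 nonzero rows, so rank(A) = 2.
A has 6 columns; by rank–nullity, nullity = 6 − 2 = 4.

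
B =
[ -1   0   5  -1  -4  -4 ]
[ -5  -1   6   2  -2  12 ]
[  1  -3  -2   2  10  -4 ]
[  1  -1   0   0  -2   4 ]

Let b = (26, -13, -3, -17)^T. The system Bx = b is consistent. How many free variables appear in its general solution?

Row reduce the augmented matrix [B | b].
R2 ← R2 − (5)·R1: [0, -1, -19, 7, 18, 32, -143]
R3 ← R3 + R1: [0, -3, 3, 1, 6, -8, 23]
R4 ← R4 + R1: [0, -1, 5, -1, -6, 0, 9]
R3 ← R3 − (3)·R2: [0, 0, 60, -20, -48, -104, 452]
R4 ← R4 − R2: [0, 0, 24, -8, -24, -32, 152]
R4 ← R4 − (2/5)·R3: [0, 0, 0, 0, -24/5, 48/5, -144/5]
The echelon form has 4 nonzero rows, and every pivot lies in the first 6 columns, so rank(B) = rank([B|b]) = 4.
The system is consistent.
Free variables = (unknowns) − (rank) = 6 − 4 = 2.

2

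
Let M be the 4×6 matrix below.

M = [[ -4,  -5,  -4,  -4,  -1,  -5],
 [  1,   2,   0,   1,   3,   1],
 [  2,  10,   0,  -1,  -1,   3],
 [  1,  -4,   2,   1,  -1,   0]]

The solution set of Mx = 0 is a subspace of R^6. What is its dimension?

Row reduce to echelon form.
R2 ← R2 + (1/4)·R1: [0, 3/4, -1, 0, 11/4, -1/4]
R3 ← R3 + (1/2)·R1: [0, 15/2, -2, -3, -3/2, 1/2]
R4 ← R4 + (1/4)·R1: [0, -21/4, 1, 0, -5/4, -5/4]
R3 ← R3 − (10)·R2: [0, 0, 8, -3, -29, 3]
R4 ← R4 + (7)·R2: [0, 0, -6, 0, 18, -3]
R4 ← R4 + (3/4)·R3: [0, 0, 0, -9/4, -15/4, -3/4]
4 nonzero rows, so rank(M) = 4.
M has 6 columns; by rank–nullity, nullity = 6 − 4 = 2.

2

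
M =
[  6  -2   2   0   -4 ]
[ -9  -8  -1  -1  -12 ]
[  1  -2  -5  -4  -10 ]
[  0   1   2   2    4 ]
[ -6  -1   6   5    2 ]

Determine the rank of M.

Row reduce to echelon form.
R2 ← R2 + (3/2)·R1: [0, -11, 2, -1, -18]
R3 ← R3 − (1/6)·R1: [0, -5/3, -16/3, -4, -28/3]
R5 ← R5 + R1: [0, -3, 8, 5, -2]
R3 ← R3 − (5/33)·R2: [0, 0, -62/11, -127/33, -218/33]
R4 ← R4 + (1/11)·R2: [0, 0, 24/11, 21/11, 26/11]
R5 ← R5 − (3/11)·R2: [0, 0, 82/11, 58/11, 32/11]
R4 ← R4 + (12/31)·R3: [0, 0, 0, 13/31, -6/31]
R5 ← R5 + (41/31)·R3: [0, 0, 0, 17/93, -542/93]
R5 ← R5 − (17/39)·R4: [0, 0, 0, 0, -224/39]
Echelon form has 5 nonzero rows, so rank(M) = 5.

5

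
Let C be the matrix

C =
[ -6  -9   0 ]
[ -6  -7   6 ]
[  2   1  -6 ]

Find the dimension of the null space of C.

Row reduce to echelon form.
R2 ← R2 − R1: [0, 2, 6]
R3 ← R3 + (1/3)·R1: [0, -2, -6]
R3 ← R3 + R2: [0, 0, 0]
2 nonzero rows, so rank(C) = 2.
C has 3 columns; by rank–nullity, nullity = 3 − 2 = 1.

1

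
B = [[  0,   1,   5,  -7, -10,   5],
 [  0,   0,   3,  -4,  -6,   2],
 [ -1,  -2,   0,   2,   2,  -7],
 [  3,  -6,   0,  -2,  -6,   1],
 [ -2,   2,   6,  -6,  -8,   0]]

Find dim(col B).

Row reduce to echelon form.
Swap R1 ↔ R3
R4 ← R4 + (3)·R1: [0, -12, 0, 4, 0, -20]
R5 ← R5 − (2)·R1: [0, 6, 6, -10, -12, 14]
Swap R2 ↔ R3
R4 ← R4 + (12)·R2: [0, 0, 60, -80, -120, 40]
R5 ← R5 − (6)·R2: [0, 0, -24, 32, 48, -16]
R4 ← R4 − (20)·R3: [0, 0, 0, 0, 0, 0]
R5 ← R5 + (8)·R3: [0, 0, 0, 0, 0, 0]
Echelon form has 3 nonzero rows, so rank(B) = 3.
The column space has dimension equal to the rank: 3.

3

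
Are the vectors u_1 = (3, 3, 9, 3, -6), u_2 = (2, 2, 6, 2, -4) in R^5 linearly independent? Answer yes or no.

Form the matrix with these vectors as rows and row reduce.
R2 ← R2 − (2/3)·R1: [0, 0, 0, 0, 0]
1 nonzero row, so the 2 vectors span a space of dimension 1.
Since 1 < 2, the vectors are linearly dependent.

no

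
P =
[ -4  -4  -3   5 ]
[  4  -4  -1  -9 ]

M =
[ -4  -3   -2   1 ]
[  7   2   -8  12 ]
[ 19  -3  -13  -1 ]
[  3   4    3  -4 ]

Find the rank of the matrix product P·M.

First compute PM:
[[-54,  33,  94, -69],
 [-90, -53,  10,  -7]]
Now row reduce the product.
R2 ← R2 − (5/3)·R1: [0, -108, -440/3, 108]
2 nonzero rows, so rank(PM) = 2.

2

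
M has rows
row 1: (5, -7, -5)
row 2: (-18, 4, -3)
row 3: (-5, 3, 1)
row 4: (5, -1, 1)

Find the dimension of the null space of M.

0

Row reduce to echelon form.
R2 ← R2 + (18/5)·R1: [0, -106/5, -21]
R3 ← R3 + R1: [0, -4, -4]
R4 ← R4 − R1: [0, 6, 6]
R3 ← R3 − (10/53)·R2: [0, 0, -2/53]
R4 ← R4 + (15/53)·R2: [0, 0, 3/53]
R4 ← R4 + (3/2)·R3: [0, 0, 0]
3 nonzero rows, so rank(M) = 3.
M has 3 columns; by rank–nullity, nullity = 3 − 3 = 0.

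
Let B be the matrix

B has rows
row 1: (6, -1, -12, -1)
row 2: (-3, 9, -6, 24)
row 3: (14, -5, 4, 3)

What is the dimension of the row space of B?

3

Row reduce to echelon form.
R2 ← R2 + (1/2)·R1: [0, 17/2, -12, 47/2]
R3 ← R3 − (7/3)·R1: [0, -8/3, 32, 16/3]
R3 ← R3 + (16/51)·R2: [0, 0, 480/17, 216/17]
Echelon form has 3 nonzero rows, so rank(B) = 3.
The row space has dimension equal to the rank: 3.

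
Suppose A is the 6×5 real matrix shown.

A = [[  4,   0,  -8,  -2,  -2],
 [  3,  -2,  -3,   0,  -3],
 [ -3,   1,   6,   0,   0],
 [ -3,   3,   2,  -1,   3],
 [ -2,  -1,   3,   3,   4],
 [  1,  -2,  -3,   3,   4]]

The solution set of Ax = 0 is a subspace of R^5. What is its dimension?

Row reduce to echelon form.
R2 ← R2 − (3/4)·R1: [0, -2, 3, 3/2, -3/2]
R3 ← R3 + (3/4)·R1: [0, 1, 0, -3/2, -3/2]
R4 ← R4 + (3/4)·R1: [0, 3, -4, -5/2, 3/2]
R5 ← R5 + (1/2)·R1: [0, -1, -1, 2, 3]
R6 ← R6 − (1/4)·R1: [0, -2, -1, 7/2, 9/2]
R3 ← R3 + (1/2)·R2: [0, 0, 3/2, -3/4, -9/4]
R4 ← R4 + (3/2)·R2: [0, 0, 1/2, -1/4, -3/4]
R5 ← R5 − (1/2)·R2: [0, 0, -5/2, 5/4, 15/4]
R6 ← R6 − R2: [0, 0, -4, 2, 6]
R4 ← R4 − (1/3)·R3: [0, 0, 0, 0, 0]
R5 ← R5 + (5/3)·R3: [0, 0, 0, 0, 0]
R6 ← R6 + (8/3)·R3: [0, 0, 0, 0, 0]
3 nonzero rows, so rank(A) = 3.
A has 5 columns; by rank–nullity, nullity = 5 − 3 = 2.

2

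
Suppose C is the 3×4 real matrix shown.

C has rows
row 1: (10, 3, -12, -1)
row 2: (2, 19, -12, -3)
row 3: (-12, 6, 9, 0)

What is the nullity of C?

1

Row reduce to echelon form.
R2 ← R2 − (1/5)·R1: [0, 92/5, -48/5, -14/5]
R3 ← R3 + (6/5)·R1: [0, 48/5, -27/5, -6/5]
R3 ← R3 − (12/23)·R2: [0, 0, -9/23, 6/23]
3 nonzero rows, so rank(C) = 3.
C has 4 columns; by rank–nullity, nullity = 4 − 3 = 1.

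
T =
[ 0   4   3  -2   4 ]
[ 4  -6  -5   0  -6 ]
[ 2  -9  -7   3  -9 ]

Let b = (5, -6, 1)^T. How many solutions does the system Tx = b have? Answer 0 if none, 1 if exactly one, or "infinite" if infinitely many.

Row reduce the augmented matrix [T | b].
Swap R1 ↔ R2
R3 ← R3 − (1/2)·R1: [0, -6, -9/2, 3, -6, 4]
R3 ← R3 + (3/2)·R2: [0, 0, 0, 0, 0, 23/2]
The echelon form has 3 nonzero rows; the last pivot sits in the augmented column, so rank(T) = 2 but rank([T|b]) = 3.
Since the ranks differ, the system is inconsistent.
It has no solutions.

0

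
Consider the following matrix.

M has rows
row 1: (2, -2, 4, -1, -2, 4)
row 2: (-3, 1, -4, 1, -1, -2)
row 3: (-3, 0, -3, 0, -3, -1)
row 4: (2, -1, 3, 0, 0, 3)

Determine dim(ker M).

Row reduce to echelon form.
R2 ← R2 + (3/2)·R1: [0, -2, 2, -1/2, -4, 4]
R3 ← R3 + (3/2)·R1: [0, -3, 3, -3/2, -6, 5]
R4 ← R4 − R1: [0, 1, -1, 1, 2, -1]
R3 ← R3 − (3/2)·R2: [0, 0, 0, -3/4, 0, -1]
R4 ← R4 + (1/2)·R2: [0, 0, 0, 3/4, 0, 1]
R4 ← R4 + R3: [0, 0, 0, 0, 0, 0]
3 nonzero rows, so rank(M) = 3.
M has 6 columns; by rank–nullity, nullity = 6 − 3 = 3.

3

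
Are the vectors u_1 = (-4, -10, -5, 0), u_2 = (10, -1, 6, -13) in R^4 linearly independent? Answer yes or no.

Form the matrix with these vectors as rows and row reduce.
R2 ← R2 + (5/2)·R1: [0, -26, -13/2, -13]
2 nonzero rows, so the 2 vectors span a space of dimension 2.
Since 2 = 2, the vectors are linearly independent.

yes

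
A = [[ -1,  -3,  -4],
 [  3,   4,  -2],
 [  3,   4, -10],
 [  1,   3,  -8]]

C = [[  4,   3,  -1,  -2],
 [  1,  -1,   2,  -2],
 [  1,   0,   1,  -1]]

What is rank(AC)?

3

First compute AC:
[[-11,   0,  -9,  12],
 [ 14,   5,   3, -12],
 [  6,   5,  -5,  -4],
 [ -1,   0,  -3,   0]]
Now row reduce the product.
R2 ← R2 + (14/11)·R1: [0, 5, -93/11, 36/11]
R3 ← R3 + (6/11)·R1: [0, 5, -109/11, 28/11]
R4 ← R4 − (1/11)·R1: [0, 0, -24/11, -12/11]
R3 ← R3 − R2: [0, 0, -16/11, -8/11]
R4 ← R4 − (3/2)·R3: [0, 0, 0, 0]
3 nonzero rows, so rank(AC) = 3.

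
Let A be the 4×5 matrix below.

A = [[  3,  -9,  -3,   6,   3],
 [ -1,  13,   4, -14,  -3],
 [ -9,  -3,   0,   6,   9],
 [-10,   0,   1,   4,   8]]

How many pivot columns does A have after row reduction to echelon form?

3

Row reduce to echelon form.
R2 ← R2 + (1/3)·R1: [0, 10, 3, -12, -2]
R3 ← R3 + (3)·R1: [0, -30, -9, 24, 18]
R4 ← R4 + (10/3)·R1: [0, -30, -9, 24, 18]
R3 ← R3 + (3)·R2: [0, 0, 0, -12, 12]
R4 ← R4 + (3)·R2: [0, 0, 0, -12, 12]
R4 ← R4 − R3: [0, 0, 0, 0, 0]
Echelon form has 3 nonzero rows, so rank(A) = 3.
Each nonzero row contributes one pivot column: 3 pivot columns.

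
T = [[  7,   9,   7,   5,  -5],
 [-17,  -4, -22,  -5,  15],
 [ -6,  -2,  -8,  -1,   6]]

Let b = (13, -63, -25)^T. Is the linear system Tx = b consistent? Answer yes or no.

Row reduce the augmented matrix [T | b].
R2 ← R2 + (17/7)·R1: [0, 125/7, -5, 50/7, 20/7, -220/7]
R3 ← R3 + (6/7)·R1: [0, 40/7, -2, 23/7, 12/7, -97/7]
R3 ← R3 − (8/25)·R2: [0, 0, -2/5, 1, 4/5, -19/5]
The echelon form has 3 nonzero rows, and every pivot lies in the first 5 columns, so rank(T) = rank([T|b]) = 3.
The system is consistent.

yes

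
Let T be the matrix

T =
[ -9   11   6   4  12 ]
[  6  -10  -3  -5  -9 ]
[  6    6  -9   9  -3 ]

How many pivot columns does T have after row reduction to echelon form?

Row reduce to echelon form.
R2 ← R2 + (2/3)·R1: [0, -8/3, 1, -7/3, -1]
R3 ← R3 + (2/3)·R1: [0, 40/3, -5, 35/3, 5]
R3 ← R3 + (5)·R2: [0, 0, 0, 0, 0]
Echelon form has 2 nonzero rows, so rank(T) = 2.
Each nonzero row contributes one pivot column: 2 pivot columns.

2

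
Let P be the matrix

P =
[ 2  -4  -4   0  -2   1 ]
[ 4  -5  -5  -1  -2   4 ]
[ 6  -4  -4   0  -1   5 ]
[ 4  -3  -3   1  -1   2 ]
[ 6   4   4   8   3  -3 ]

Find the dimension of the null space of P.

Row reduce to echelon form.
R2 ← R2 − (2)·R1: [0, 3, 3, -1, 2, 2]
R3 ← R3 − (3)·R1: [0, 8, 8, 0, 5, 2]
R4 ← R4 − (2)·R1: [0, 5, 5, 1, 3, 0]
R5 ← R5 − (3)·R1: [0, 16, 16, 8, 9, -6]
R3 ← R3 − (8/3)·R2: [0, 0, 0, 8/3, -1/3, -10/3]
R4 ← R4 − (5/3)·R2: [0, 0, 0, 8/3, -1/3, -10/3]
R5 ← R5 − (16/3)·R2: [0, 0, 0, 40/3, -5/3, -50/3]
R4 ← R4 − R3: [0, 0, 0, 0, 0, 0]
R5 ← R5 − (5)·R3: [0, 0, 0, 0, 0, 0]
3 nonzero rows, so rank(P) = 3.
P has 6 columns; by rank–nullity, nullity = 6 − 3 = 3.

3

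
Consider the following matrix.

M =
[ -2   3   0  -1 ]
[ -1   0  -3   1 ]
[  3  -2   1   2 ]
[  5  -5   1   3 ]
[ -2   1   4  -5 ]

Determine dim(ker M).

1

Row reduce to echelon form.
R2 ← R2 − (1/2)·R1: [0, -3/2, -3, 3/2]
R3 ← R3 + (3/2)·R1: [0, 5/2, 1, 1/2]
R4 ← R4 + (5/2)·R1: [0, 5/2, 1, 1/2]
R5 ← R5 − R1: [0, -2, 4, -4]
R3 ← R3 + (5/3)·R2: [0, 0, -4, 3]
R4 ← R4 + (5/3)·R2: [0, 0, -4, 3]
R5 ← R5 − (4/3)·R2: [0, 0, 8, -6]
R4 ← R4 − R3: [0, 0, 0, 0]
R5 ← R5 + (2)·R3: [0, 0, 0, 0]
3 nonzero rows, so rank(M) = 3.
M has 4 columns; by rank–nullity, nullity = 4 − 3 = 1.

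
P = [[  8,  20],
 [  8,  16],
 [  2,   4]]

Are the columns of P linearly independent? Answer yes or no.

yes

Row reduce P to echelon form.
R2 ← R2 − R1: [0, -4]
R3 ← R3 − (1/4)·R1: [0, -1]
R3 ← R3 − (1/4)·R2: [0, 0]
2 pivots among 2 columns.
Every column is a pivot column, so the columns are linearly independent.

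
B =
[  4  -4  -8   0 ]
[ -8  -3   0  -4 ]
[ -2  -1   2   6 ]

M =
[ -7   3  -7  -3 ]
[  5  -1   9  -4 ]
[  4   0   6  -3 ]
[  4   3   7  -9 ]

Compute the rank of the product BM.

3

First compute BM:
[[-80,  16, -112,  28],
 [ 25, -33,   1,  72],
 [ 41,  13,  59, -50]]
Now row reduce the product.
R2 ← R2 + (5/16)·R1: [0, -28, -34, 323/4]
R3 ← R3 + (41/80)·R1: [0, 106/5, 8/5, -713/20]
R3 ← R3 + (53/70)·R2: [0, 0, -169/7, 7137/280]
3 nonzero rows, so rank(BM) = 3.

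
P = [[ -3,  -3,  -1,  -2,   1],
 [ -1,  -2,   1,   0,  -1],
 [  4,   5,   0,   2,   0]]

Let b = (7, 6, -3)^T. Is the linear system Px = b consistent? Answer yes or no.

Row reduce the augmented matrix [P | b].
R2 ← R2 − (1/3)·R1: [0, -1, 4/3, 2/3, -4/3, 11/3]
R3 ← R3 + (4/3)·R1: [0, 1, -4/3, -2/3, 4/3, 19/3]
R3 ← R3 + R2: [0, 0, 0, 0, 0, 10]
The echelon form has 3 nonzero rows; the last pivot sits in the augmented column, so rank(P) = 2 but rank([P|b]) = 3.
Since the ranks differ, the system is inconsistent.

no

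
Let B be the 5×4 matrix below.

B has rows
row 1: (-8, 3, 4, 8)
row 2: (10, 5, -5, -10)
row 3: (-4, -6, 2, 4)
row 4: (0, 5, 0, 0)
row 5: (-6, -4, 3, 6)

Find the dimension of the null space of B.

Row reduce to echelon form.
R2 ← R2 + (5/4)·R1: [0, 35/4, 0, 0]
R3 ← R3 − (1/2)·R1: [0, -15/2, 0, 0]
R5 ← R5 − (3/4)·R1: [0, -25/4, 0, 0]
R3 ← R3 + (6/7)·R2: [0, 0, 0, 0]
R4 ← R4 − (4/7)·R2: [0, 0, 0, 0]
R5 ← R5 + (5/7)·R2: [0, 0, 0, 0]
2 nonzero rows, so rank(B) = 2.
B has 4 columns; by rank–nullity, nullity = 4 − 2 = 2.

2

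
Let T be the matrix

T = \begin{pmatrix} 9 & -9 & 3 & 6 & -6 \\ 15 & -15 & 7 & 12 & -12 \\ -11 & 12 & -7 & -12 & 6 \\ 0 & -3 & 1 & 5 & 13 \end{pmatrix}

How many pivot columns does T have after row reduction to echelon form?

3

Row reduce to echelon form.
R2 ← R2 − (5/3)·R1: [0, 0, 2, 2, -2]
R3 ← R3 + (11/9)·R1: [0, 1, -10/3, -14/3, -4/3]
Swap R2 ↔ R3
R4 ← R4 + (3)·R2: [0, 0, -9, -9, 9]
R4 ← R4 + (9/2)·R3: [0, 0, 0, 0, 0]
Echelon form has 3 nonzero rows, so rank(T) = 3.
Each nonzero row contributes one pivot column: 3 pivot columns.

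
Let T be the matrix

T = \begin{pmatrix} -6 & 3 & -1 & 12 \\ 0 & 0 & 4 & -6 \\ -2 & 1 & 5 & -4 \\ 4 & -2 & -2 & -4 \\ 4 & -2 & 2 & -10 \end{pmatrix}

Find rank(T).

2

Row reduce to echelon form.
R3 ← R3 − (1/3)·R1: [0, 0, 16/3, -8]
R4 ← R4 + (2/3)·R1: [0, 0, -8/3, 4]
R5 ← R5 + (2/3)·R1: [0, 0, 4/3, -2]
R3 ← R3 − (4/3)·R2: [0, 0, 0, 0]
R4 ← R4 + (2/3)·R2: [0, 0, 0, 0]
R5 ← R5 − (1/3)·R2: [0, 0, 0, 0]
Echelon form has 2 nonzero rows, so rank(T) = 2.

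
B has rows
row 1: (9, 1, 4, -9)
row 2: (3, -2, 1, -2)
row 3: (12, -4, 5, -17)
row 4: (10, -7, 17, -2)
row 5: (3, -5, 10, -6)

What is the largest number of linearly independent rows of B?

4

Row reduce to echelon form.
R2 ← R2 − (1/3)·R1: [0, -7/3, -1/3, 1]
R3 ← R3 − (4/3)·R1: [0, -16/3, -1/3, -5]
R4 ← R4 − (10/9)·R1: [0, -73/9, 113/9, 8]
R5 ← R5 − (1/3)·R1: [0, -16/3, 26/3, -3]
R3 ← R3 − (16/7)·R2: [0, 0, 3/7, -51/7]
R4 ← R4 − (73/21)·R2: [0, 0, 96/7, 95/21]
R5 ← R5 − (16/7)·R2: [0, 0, 66/7, -37/7]
R4 ← R4 − (32)·R3: [0, 0, 0, 713/3]
R5 ← R5 − (22)·R3: [0, 0, 0, 155]
R5 ← R5 − (15/23)·R4: [0, 0, 0, 0]
Echelon form has 4 nonzero rows, so rank(B) = 4.
The rank gives the maximum number of linearly independent rows: 4.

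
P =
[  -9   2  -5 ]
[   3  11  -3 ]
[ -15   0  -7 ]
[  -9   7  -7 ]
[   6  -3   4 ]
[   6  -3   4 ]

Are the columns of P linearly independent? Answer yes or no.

no

Row reduce P to echelon form.
R2 ← R2 + (1/3)·R1: [0, 35/3, -14/3]
R3 ← R3 − (5/3)·R1: [0, -10/3, 4/3]
R4 ← R4 − R1: [0, 5, -2]
R5 ← R5 + (2/3)·R1: [0, -5/3, 2/3]
R6 ← R6 + (2/3)·R1: [0, -5/3, 2/3]
R3 ← R3 + (2/7)·R2: [0, 0, 0]
R4 ← R4 − (3/7)·R2: [0, 0, 0]
R5 ← R5 + (1/7)·R2: [0, 0, 0]
R6 ← R6 + (1/7)·R2: [0, 0, 0]
2 pivots among 3 columns.
Only 2 < 3 pivot columns, so the columns are linearly dependent.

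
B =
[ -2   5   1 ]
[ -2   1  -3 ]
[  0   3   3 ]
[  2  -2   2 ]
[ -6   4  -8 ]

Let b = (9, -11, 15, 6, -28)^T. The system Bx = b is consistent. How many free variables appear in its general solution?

Row reduce the augmented matrix [B | b].
R2 ← R2 − R1: [0, -4, -4, -20]
R4 ← R4 + R1: [0, 3, 3, 15]
R5 ← R5 − (3)·R1: [0, -11, -11, -55]
R3 ← R3 + (3/4)·R2: [0, 0, 0, 0]
R4 ← R4 + (3/4)·R2: [0, 0, 0, 0]
R5 ← R5 − (11/4)·R2: [0, 0, 0, 0]
The echelon form has 2 nonzero rows, and every pivot lies in the first 3 columns, so rank(B) = rank([B|b]) = 2.
The system is consistent.
Free variables = (unknowns) − (rank) = 3 − 2 = 1.

1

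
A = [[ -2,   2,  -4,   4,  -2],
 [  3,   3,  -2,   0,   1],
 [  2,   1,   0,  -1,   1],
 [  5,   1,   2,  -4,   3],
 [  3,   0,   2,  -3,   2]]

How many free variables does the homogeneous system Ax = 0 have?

Row reduce to echelon form.
R2 ← R2 + (3/2)·R1: [0, 6, -8, 6, -2]
R3 ← R3 + R1: [0, 3, -4, 3, -1]
R4 ← R4 + (5/2)·R1: [0, 6, -8, 6, -2]
R5 ← R5 + (3/2)·R1: [0, 3, -4, 3, -1]
R3 ← R3 − (1/2)·R2: [0, 0, 0, 0, 0]
R4 ← R4 − R2: [0, 0, 0, 0, 0]
R5 ← R5 − (1/2)·R2: [0, 0, 0, 0, 0]
2 nonzero rows, so rank(A) = 2.
A has 5 columns; by rank–nullity, nullity = 5 − 2 = 3.

3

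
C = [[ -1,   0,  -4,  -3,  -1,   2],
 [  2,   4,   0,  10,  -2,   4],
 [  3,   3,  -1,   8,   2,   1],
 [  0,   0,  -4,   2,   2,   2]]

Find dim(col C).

4

Row reduce to echelon form.
R2 ← R2 + (2)·R1: [0, 4, -8, 4, -4, 8]
R3 ← R3 + (3)·R1: [0, 3, -13, -1, -1, 7]
R3 ← R3 − (3/4)·R2: [0, 0, -7, -4, 2, 1]
R4 ← R4 − (4/7)·R3: [0, 0, 0, 30/7, 6/7, 10/7]
Echelon form has 4 nonzero rows, so rank(C) = 4.
The column space has dimension equal to the rank: 4.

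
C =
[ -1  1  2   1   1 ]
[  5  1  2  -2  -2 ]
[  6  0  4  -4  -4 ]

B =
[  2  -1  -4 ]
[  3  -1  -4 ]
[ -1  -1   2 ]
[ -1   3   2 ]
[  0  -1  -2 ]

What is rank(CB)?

3

First compute CB:
[[ -2,   0,   4],
 [ 13, -12, -20],
 [ 12, -18, -16]]
Now row reduce the product.
R2 ← R2 + (13/2)·R1: [0, -12, 6]
R3 ← R3 + (6)·R1: [0, -18, 8]
R3 ← R3 − (3/2)·R2: [0, 0, -1]
3 nonzero rows, so rank(CB) = 3.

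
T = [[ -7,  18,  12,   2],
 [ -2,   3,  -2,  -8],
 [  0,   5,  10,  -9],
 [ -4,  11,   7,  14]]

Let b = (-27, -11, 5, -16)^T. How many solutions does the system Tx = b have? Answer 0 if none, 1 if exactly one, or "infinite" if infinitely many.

Row reduce the augmented matrix [T | b].
R2 ← R2 − (2/7)·R1: [0, -15/7, -38/7, -60/7, -23/7]
R4 ← R4 − (4/7)·R1: [0, 5/7, 1/7, 90/7, -4/7]
R3 ← R3 + (7/3)·R2: [0, 0, -8/3, -29, -8/3]
R4 ← R4 + (1/3)·R2: [0, 0, -5/3, 10, -5/3]
R4 ← R4 − (5/8)·R3: [0, 0, 0, 225/8, 0]
The echelon form has 4 nonzero rows, and every pivot lies in the first 4 columns, so rank(T) = rank([T|b]) = 4.
The system is consistent.
rank = 4 = number of unknowns, so the solution is unique.

1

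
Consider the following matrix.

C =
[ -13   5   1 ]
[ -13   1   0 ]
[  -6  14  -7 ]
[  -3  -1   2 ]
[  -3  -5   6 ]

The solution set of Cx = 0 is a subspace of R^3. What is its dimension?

Row reduce to echelon form.
R2 ← R2 − R1: [0, -4, -1]
R3 ← R3 − (6/13)·R1: [0, 152/13, -97/13]
R4 ← R4 − (3/13)·R1: [0, -28/13, 23/13]
R5 ← R5 − (3/13)·R1: [0, -80/13, 75/13]
R3 ← R3 + (38/13)·R2: [0, 0, -135/13]
R4 ← R4 − (7/13)·R2: [0, 0, 30/13]
R5 ← R5 − (20/13)·R2: [0, 0, 95/13]
R4 ← R4 + (2/9)·R3: [0, 0, 0]
R5 ← R5 + (19/27)·R3: [0, 0, 0]
3 nonzero rows, so rank(C) = 3.
C has 3 columns; by rank–nullity, nullity = 3 − 3 = 0.

0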